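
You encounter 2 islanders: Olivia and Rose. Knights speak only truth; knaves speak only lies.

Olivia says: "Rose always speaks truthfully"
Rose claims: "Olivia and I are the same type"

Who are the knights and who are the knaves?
Olivia is a knight.
Rose is a knight.

Verification:
- Olivia (knight) says "Rose always speaks truthfully" - this is TRUE because Rose is a knight.
- Rose (knight) says "Olivia and I are the same type" - this is TRUE because Rose is a knight and Olivia is a knight.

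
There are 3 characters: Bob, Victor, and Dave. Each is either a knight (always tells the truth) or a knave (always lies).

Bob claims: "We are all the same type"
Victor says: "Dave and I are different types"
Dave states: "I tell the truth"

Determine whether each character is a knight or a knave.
Bob is a knave.
Victor is a knight.
Dave is a knave.

Verification:
- Bob (knave) says "We are all the same type" - this is FALSE (a lie) because Victor is a knight and Bob and Dave are knaves.
- Victor (knight) says "Dave and I are different types" - this is TRUE because Victor is a knight and Dave is a knave.
- Dave (knave) says "I tell the truth" - this is FALSE (a lie) because Dave is a knave.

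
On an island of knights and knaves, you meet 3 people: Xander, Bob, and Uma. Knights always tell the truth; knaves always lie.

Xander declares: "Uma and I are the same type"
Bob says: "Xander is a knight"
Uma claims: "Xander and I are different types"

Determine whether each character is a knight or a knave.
Xander is a knave.
Bob is a knave.
Uma is a knight.

Verification:
- Xander (knave) says "Uma and I are the same type" - this is FALSE (a lie) because Xander is a knave and Uma is a knight.
- Bob (knave) says "Xander is a knight" - this is FALSE (a lie) because Xander is a knave.
- Uma (knight) says "Xander and I are different types" - this is TRUE because Uma is a knight and Xander is a knave.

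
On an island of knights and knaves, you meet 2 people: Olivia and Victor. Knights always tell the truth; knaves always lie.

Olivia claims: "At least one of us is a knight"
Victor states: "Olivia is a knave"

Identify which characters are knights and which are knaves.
Olivia is a knight.
Victor is a knave.

Verification:
- Olivia (knight) says "At least one of us is a knight" - this is TRUE because Olivia is a knight.
- Victor (knave) says "Olivia is a knave" - this is FALSE (a lie) because Olivia is a knight.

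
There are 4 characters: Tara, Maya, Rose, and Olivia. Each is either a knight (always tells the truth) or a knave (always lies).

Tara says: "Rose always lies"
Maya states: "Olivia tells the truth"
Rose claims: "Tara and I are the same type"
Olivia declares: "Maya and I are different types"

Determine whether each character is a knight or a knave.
Tara is a knight.
Maya is a knave.
Rose is a knave.
Olivia is a knave.

Verification:
- Tara (knight) says "Rose always lies" - this is TRUE because Rose is a knave.
- Maya (knave) says "Olivia tells the truth" - this is FALSE (a lie) because Olivia is a knave.
- Rose (knave) says "Tara and I are the same type" - this is FALSE (a lie) because Rose is a knave and Tara is a knight.
- Olivia (knave) says "Maya and I are different types" - this is FALSE (a lie) because Olivia is a knave and Maya is a knave.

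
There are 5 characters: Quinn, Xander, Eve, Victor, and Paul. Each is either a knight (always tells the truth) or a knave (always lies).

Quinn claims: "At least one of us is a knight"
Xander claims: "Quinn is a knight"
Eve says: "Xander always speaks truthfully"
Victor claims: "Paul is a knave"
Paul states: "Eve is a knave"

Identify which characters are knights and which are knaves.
Quinn is a knight.
Xander is a knight.
Eve is a knight.
Victor is a knight.
Paul is a knave.

Verification:
- Quinn (knight) says "At least one of us is a knight" - this is TRUE because Quinn, Xander, Eve, and Victor are knights.
- Xander (knight) says "Quinn is a knight" - this is TRUE because Quinn is a knight.
- Eve (knight) says "Xander always speaks truthfully" - this is TRUE because Xander is a knight.
- Victor (knight) says "Paul is a knave" - this is TRUE because Paul is a knave.
- Paul (knave) says "Eve is a knave" - this is FALSE (a lie) because Eve is a knight.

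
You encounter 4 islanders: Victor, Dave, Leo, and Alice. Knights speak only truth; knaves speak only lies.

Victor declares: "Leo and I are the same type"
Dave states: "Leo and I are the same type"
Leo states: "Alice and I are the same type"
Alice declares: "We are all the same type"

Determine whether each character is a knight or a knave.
Victor is a knight.
Dave is a knight.
Leo is a knight.
Alice is a knight.

Verification:
- Victor (knight) says "Leo and I are the same type" - this is TRUE because Victor is a knight and Leo is a knight.
- Dave (knight) says "Leo and I are the same type" - this is TRUE because Dave is a knight and Leo is a knight.
- Leo (knight) says "Alice and I are the same type" - this is TRUE because Leo is a knight and Alice is a knight.
- Alice (knight) says "We are all the same type" - this is TRUE because Victor, Dave, Leo, and Alice are knights.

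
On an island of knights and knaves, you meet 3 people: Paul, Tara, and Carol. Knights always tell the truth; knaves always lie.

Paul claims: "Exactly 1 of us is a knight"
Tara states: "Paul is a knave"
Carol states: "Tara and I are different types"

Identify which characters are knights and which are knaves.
Paul is a knight.
Tara is a knave.
Carol is a knave.

Verification:
- Paul (knight) says "Exactly 1 of us is a knight" - this is TRUE because there are 1 knights.
- Tara (knave) says "Paul is a knave" - this is FALSE (a lie) because Paul is a knight.
- Carol (knave) says "Tara and I are different types" - this is FALSE (a lie) because Carol is a knave and Tara is a knave.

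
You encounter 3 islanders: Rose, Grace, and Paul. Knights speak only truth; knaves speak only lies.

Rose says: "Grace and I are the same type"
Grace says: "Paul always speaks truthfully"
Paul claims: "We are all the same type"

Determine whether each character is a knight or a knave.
Rose is a knight.
Grace is a knight.
Paul is a knight.

Verification:
- Rose (knight) says "Grace and I are the same type" - this is TRUE because Rose is a knight and Grace is a knight.
- Grace (knight) says "Paul always speaks truthfully" - this is TRUE because Paul is a knight.
- Paul (knight) says "We are all the same type" - this is TRUE because Rose, Grace, and Paul are knights.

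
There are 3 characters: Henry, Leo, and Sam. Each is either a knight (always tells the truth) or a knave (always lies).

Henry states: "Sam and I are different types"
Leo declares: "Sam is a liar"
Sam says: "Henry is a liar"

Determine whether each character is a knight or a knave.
Henry is a knight.
Leo is a knight.
Sam is a knave.

Verification:
- Henry (knight) says "Sam and I are different types" - this is TRUE because Henry is a knight and Sam is a knave.
- Leo (knight) says "Sam is a liar" - this is TRUE because Sam is a knave.
- Sam (knave) says "Henry is a liar" - this is FALSE (a lie) because Henry is a knight.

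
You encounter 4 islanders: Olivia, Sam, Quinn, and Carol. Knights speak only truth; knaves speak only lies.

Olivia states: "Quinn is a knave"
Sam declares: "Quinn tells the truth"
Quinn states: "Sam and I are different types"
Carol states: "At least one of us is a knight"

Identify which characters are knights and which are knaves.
Olivia is a knight.
Sam is a knave.
Quinn is a knave.
Carol is a knight.

Verification:
- Olivia (knight) says "Quinn is a knave" - this is TRUE because Quinn is a knave.
- Sam (knave) says "Quinn tells the truth" - this is FALSE (a lie) because Quinn is a knave.
- Quinn (knave) says "Sam and I are different types" - this is FALSE (a lie) because Quinn is a knave and Sam is a knave.
- Carol (knight) says "At least one of us is a knight" - this is TRUE because Olivia and Carol are knights.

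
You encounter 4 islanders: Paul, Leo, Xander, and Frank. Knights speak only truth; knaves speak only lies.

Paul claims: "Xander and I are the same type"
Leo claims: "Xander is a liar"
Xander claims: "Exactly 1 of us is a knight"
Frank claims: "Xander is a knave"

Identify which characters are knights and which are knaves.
Paul is a knave.
Leo is a knave.
Xander is a knight.
Frank is a knave.

Verification:
- Paul (knave) says "Xander and I are the same type" - this is FALSE (a lie) because Paul is a knave and Xander is a knight.
- Leo (knave) says "Xander is a liar" - this is FALSE (a lie) because Xander is a knight.
- Xander (knight) says "Exactly 1 of us is a knight" - this is TRUE because there are 1 knights.
- Frank (knave) says "Xander is a knave" - this is FALSE (a lie) because Xander is a knight.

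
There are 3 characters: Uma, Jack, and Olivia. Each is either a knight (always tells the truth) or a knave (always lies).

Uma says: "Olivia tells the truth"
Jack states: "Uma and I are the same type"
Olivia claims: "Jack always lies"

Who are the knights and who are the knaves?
Uma is a knight.
Jack is a knave.
Olivia is a knight.

Verification:
- Uma (knight) says "Olivia tells the truth" - this is TRUE because Olivia is a knight.
- Jack (knave) says "Uma and I are the same type" - this is FALSE (a lie) because Jack is a knave and Uma is a knight.
- Olivia (knight) says "Jack always lies" - this is TRUE because Jack is a knave.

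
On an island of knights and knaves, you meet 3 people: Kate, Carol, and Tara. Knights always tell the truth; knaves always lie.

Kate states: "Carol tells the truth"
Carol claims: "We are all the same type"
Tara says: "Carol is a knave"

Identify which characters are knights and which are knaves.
Kate is a knave.
Carol is a knave.
Tara is a knight.

Verification:
- Kate (knave) says "Carol tells the truth" - this is FALSE (a lie) because Carol is a knave.
- Carol (knave) says "We are all the same type" - this is FALSE (a lie) because Tara is a knight and Kate and Carol are knaves.
- Tara (knight) says "Carol is a knave" - this is TRUE because Carol is a knave.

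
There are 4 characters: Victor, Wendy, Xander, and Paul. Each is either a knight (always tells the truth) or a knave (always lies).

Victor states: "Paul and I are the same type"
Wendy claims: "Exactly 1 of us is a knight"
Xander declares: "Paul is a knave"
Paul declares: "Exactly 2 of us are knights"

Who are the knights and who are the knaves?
Victor is a knight.
Wendy is a knave.
Xander is a knave.
Paul is a knight.

Verification:
- Victor (knight) says "Paul and I are the same type" - this is TRUE because Victor is a knight and Paul is a knight.
- Wendy (knave) says "Exactly 1 of us is a knight" - this is FALSE (a lie) because there are 2 knights.
- Xander (knave) says "Paul is a knave" - this is FALSE (a lie) because Paul is a knight.
- Paul (knight) says "Exactly 2 of us are knights" - this is TRUE because there are 2 knights.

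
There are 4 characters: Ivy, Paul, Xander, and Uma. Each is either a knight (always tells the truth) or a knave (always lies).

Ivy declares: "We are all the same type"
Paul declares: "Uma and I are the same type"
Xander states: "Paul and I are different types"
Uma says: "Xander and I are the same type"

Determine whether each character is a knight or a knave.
Ivy is a knave.
Paul is a knave.
Xander is a knight.
Uma is a knight.

Verification:
- Ivy (knave) says "We are all the same type" - this is FALSE (a lie) because Xander and Uma are knights and Ivy and Paul are knaves.
- Paul (knave) says "Uma and I are the same type" - this is FALSE (a lie) because Paul is a knave and Uma is a knight.
- Xander (knight) says "Paul and I are different types" - this is TRUE because Xander is a knight and Paul is a knave.
- Uma (knight) says "Xander and I are the same type" - this is TRUE because Uma is a knight and Xander is a knight.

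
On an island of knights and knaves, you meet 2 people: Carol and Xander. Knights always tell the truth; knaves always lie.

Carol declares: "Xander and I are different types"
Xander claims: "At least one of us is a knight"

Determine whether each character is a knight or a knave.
Carol is a knave.
Xander is a knave.

Verification:
- Carol (knave) says "Xander and I are different types" - this is FALSE (a lie) because Carol is a knave and Xander is a knave.
- Xander (knave) says "At least one of us is a knight" - this is FALSE (a lie) because no one is a knight.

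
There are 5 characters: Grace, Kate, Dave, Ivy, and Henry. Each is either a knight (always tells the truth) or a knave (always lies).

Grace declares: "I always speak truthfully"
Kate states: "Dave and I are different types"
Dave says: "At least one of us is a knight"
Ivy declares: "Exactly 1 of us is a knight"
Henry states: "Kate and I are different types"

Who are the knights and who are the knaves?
Grace is a knave.
Kate is a knave.
Dave is a knave.
Ivy is a knave.
Henry is a knave.

Verification:
- Grace (knave) says "I always speak truthfully" - this is FALSE (a lie) because Grace is a knave.
- Kate (knave) says "Dave and I are different types" - this is FALSE (a lie) because Kate is a knave and Dave is a knave.
- Dave (knave) says "At least one of us is a knight" - this is FALSE (a lie) because no one is a knight.
- Ivy (knave) says "Exactly 1 of us is a knight" - this is FALSE (a lie) because there are 0 knights.
- Henry (knave) says "Kate and I are different types" - this is FALSE (a lie) because Henry is a knave and Kate is a knave.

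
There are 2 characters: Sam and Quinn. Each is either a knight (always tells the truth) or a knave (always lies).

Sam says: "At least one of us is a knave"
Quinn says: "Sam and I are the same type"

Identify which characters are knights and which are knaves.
Sam is a knight.
Quinn is a knave.

Verification:
- Sam (knight) says "At least one of us is a knave" - this is TRUE because Quinn is a knave.
- Quinn (knave) says "Sam and I are the same type" - this is FALSE (a lie) because Quinn is a knave and Sam is a knight.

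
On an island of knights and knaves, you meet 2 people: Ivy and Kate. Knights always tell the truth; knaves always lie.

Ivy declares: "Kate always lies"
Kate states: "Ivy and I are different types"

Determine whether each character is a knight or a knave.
Ivy is a knave.
Kate is a knight.

Verification:
- Ivy (knave) says "Kate always lies" - this is FALSE (a lie) because Kate is a knight.
- Kate (knight) says "Ivy and I are different types" - this is TRUE because Kate is a knight and Ivy is a knave.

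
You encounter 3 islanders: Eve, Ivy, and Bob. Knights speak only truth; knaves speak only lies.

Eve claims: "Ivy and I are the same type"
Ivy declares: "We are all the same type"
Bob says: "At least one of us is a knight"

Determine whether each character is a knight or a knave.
Eve is a knight.
Ivy is a knight.
Bob is a knight.

Verification:
- Eve (knight) says "Ivy and I are the same type" - this is TRUE because Eve is a knight and Ivy is a knight.
- Ivy (knight) says "We are all the same type" - this is TRUE because Eve, Ivy, and Bob are knights.
- Bob (knight) says "At least one of us is a knight" - this is TRUE because Eve, Ivy, and Bob are knights.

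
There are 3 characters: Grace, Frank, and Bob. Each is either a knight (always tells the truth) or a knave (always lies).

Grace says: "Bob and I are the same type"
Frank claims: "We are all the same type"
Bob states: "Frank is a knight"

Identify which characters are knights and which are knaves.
Grace is a knight.
Frank is a knight.
Bob is a knight.

Verification:
- Grace (knight) says "Bob and I are the same type" - this is TRUE because Grace is a knight and Bob is a knight.
- Frank (knight) says "We are all the same type" - this is TRUE because Grace, Frank, and Bob are knights.
- Bob (knight) says "Frank is a knight" - this is TRUE because Frank is a knight.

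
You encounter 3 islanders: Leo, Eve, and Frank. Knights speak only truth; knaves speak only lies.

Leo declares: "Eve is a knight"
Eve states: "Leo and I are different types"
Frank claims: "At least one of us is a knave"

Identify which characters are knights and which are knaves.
Leo is a knave.
Eve is a knave.
Frank is a knight.

Verification:
- Leo (knave) says "Eve is a knight" - this is FALSE (a lie) because Eve is a knave.
- Eve (knave) says "Leo and I are different types" - this is FALSE (a lie) because Eve is a knave and Leo is a knave.
- Frank (knight) says "At least one of us is a knave" - this is TRUE because Leo and Eve are knaves.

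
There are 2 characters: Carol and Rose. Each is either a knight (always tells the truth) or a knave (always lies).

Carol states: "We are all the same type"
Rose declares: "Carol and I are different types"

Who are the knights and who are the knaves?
Carol is a knave.
Rose is a knight.

Verification:
- Carol (knave) says "We are all the same type" - this is FALSE (a lie) because Rose is a knight and Carol is a knave.
- Rose (knight) says "Carol and I are different types" - this is TRUE because Rose is a knight and Carol is a knave.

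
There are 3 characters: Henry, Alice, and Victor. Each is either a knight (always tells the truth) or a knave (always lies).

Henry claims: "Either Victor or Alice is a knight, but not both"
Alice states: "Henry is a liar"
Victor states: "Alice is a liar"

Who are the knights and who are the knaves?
Henry is a knight.
Alice is a knave.
Victor is a knight.

Verification:
- Henry (knight) says "Either Victor or Alice is a knight, but not both" - this is TRUE because Victor is a knight and Alice is a knave.
- Alice (knave) says "Henry is a liar" - this is FALSE (a lie) because Henry is a knight.
- Victor (knight) says "Alice is a liar" - this is TRUE because Alice is a knave.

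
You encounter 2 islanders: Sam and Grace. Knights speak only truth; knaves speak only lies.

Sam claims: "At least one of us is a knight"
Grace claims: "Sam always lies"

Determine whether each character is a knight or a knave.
Sam is a knight.
Grace is a knave.

Verification:
- Sam (knight) says "At least one of us is a knight" - this is TRUE because Sam is a knight.
- Grace (knave) says "Sam always lies" - this is FALSE (a lie) because Sam is a knight.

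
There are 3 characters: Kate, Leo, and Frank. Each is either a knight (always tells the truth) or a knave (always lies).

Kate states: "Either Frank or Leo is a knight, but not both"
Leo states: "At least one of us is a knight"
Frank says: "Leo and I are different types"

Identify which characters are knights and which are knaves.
Kate is a knave.
Leo is a knave.
Frank is a knave.

Verification:
- Kate (knave) says "Either Frank or Leo is a knight, but not both" - this is FALSE (a lie) because Frank is a knave and Leo is a knave.
- Leo (knave) says "At least one of us is a knight" - this is FALSE (a lie) because no one is a knight.
- Frank (knave) says "Leo and I are different types" - this is FALSE (a lie) because Frank is a knave and Leo is a knave.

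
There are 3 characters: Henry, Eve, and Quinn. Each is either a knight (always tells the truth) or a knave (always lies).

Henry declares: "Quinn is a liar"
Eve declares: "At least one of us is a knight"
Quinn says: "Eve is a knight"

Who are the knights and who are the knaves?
Henry is a knave.
Eve is a knight.
Quinn is a knight.

Verification:
- Henry (knave) says "Quinn is a liar" - this is FALSE (a lie) because Quinn is a knight.
- Eve (knight) says "At least one of us is a knight" - this is TRUE because Eve and Quinn are knights.
- Quinn (knight) says "Eve is a knight" - this is TRUE because Eve is a knight.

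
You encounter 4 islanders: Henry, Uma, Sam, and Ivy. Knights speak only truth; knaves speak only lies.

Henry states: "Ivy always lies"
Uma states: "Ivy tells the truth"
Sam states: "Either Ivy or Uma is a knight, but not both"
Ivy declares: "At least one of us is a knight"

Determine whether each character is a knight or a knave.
Henry is a knave.
Uma is a knight.
Sam is a knave.
Ivy is a knight.

Verification:
- Henry (knave) says "Ivy always lies" - this is FALSE (a lie) because Ivy is a knight.
- Uma (knight) says "Ivy tells the truth" - this is TRUE because Ivy is a knight.
- Sam (knave) says "Either Ivy or Uma is a knight, but not both" - this is FALSE (a lie) because Ivy is a knight and Uma is a knight.
- Ivy (knight) says "At least one of us is a knight" - this is TRUE because Uma and Ivy are knights.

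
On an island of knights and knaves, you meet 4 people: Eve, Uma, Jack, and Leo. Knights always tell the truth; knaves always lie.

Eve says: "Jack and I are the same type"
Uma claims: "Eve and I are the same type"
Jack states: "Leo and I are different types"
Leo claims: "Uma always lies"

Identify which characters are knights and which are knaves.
Eve is a knight.
Uma is a knight.
Jack is a knight.
Leo is a knave.

Verification:
- Eve (knight) says "Jack and I are the same type" - this is TRUE because Eve is a knight and Jack is a knight.
- Uma (knight) says "Eve and I are the same type" - this is TRUE because Uma is a knight and Eve is a knight.
- Jack (knight) says "Leo and I are different types" - this is TRUE because Jack is a knight and Leo is a knave.
- Leo (knave) says "Uma always lies" - this is FALSE (a lie) because Uma is a knight.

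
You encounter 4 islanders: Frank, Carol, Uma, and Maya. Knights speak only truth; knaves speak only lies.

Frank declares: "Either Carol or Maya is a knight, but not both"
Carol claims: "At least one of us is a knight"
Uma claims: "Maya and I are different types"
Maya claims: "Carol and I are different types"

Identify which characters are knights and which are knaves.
Frank is a knave.
Carol is a knave.
Uma is a knave.
Maya is a knave.

Verification:
- Frank (knave) says "Either Carol or Maya is a knight, but not both" - this is FALSE (a lie) because Carol is a knave and Maya is a knave.
- Carol (knave) says "At least one of us is a knight" - this is FALSE (a lie) because no one is a knight.
- Uma (knave) says "Maya and I are different types" - this is FALSE (a lie) because Uma is a knave and Maya is a knave.
- Maya (knave) says "Carol and I are different types" - this is FALSE (a lie) because Maya is a knave and Carol is a knave.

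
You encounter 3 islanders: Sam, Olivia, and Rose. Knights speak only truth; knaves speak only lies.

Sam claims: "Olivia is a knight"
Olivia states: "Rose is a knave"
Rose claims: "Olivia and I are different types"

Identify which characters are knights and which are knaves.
Sam is a knave.
Olivia is a knave.
Rose is a knight.

Verification:
- Sam (knave) says "Olivia is a knight" - this is FALSE (a lie) because Olivia is a knave.
- Olivia (knave) says "Rose is a knave" - this is FALSE (a lie) because Rose is a knight.
- Rose (knight) says "Olivia and I are different types" - this is TRUE because Rose is a knight and Olivia is a knave.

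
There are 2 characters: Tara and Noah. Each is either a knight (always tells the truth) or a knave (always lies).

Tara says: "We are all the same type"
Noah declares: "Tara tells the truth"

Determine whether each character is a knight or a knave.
Tara is a knight.
Noah is a knight.

Verification:
- Tara (knight) says "We are all the same type" - this is TRUE because Tara and Noah are knights.
- Noah (knight) says "Tara tells the truth" - this is TRUE because Tara is a knight.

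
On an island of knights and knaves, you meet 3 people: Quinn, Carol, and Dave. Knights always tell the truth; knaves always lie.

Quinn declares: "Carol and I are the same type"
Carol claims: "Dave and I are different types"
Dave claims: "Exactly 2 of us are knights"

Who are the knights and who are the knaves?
Quinn is a knave.
Carol is a knight.
Dave is a knave.

Verification:
- Quinn (knave) says "Carol and I are the same type" - this is FALSE (a lie) because Quinn is a knave and Carol is a knight.
- Carol (knight) says "Dave and I are different types" - this is TRUE because Carol is a knight and Dave is a knave.
- Dave (knave) says "Exactly 2 of us are knights" - this is FALSE (a lie) because there are 1 knights.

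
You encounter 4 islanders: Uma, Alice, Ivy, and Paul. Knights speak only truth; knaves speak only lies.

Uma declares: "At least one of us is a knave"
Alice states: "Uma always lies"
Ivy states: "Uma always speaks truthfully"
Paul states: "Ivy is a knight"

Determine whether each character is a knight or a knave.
Uma is a knight.
Alice is a knave.
Ivy is a knight.
Paul is a knight.

Verification:
- Uma (knight) says "At least one of us is a knave" - this is TRUE because Alice is a knave.
- Alice (knave) says "Uma always lies" - this is FALSE (a lie) because Uma is a knight.
- Ivy (knight) says "Uma always speaks truthfully" - this is TRUE because Uma is a knight.
- Paul (knight) says "Ivy is a knight" - this is TRUE because Ivy is a knight.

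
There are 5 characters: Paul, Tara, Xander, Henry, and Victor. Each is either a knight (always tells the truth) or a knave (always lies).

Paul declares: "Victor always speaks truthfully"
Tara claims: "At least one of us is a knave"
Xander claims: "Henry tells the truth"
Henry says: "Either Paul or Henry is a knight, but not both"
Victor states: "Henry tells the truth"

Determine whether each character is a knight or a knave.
Paul is a knave.
Tara is a knight.
Xander is a knave.
Henry is a knave.
Victor is a knave.

Verification:
- Paul (knave) says "Victor always speaks truthfully" - this is FALSE (a lie) because Victor is a knave.
- Tara (knight) says "At least one of us is a knave" - this is TRUE because Paul, Xander, Henry, and Victor are knaves.
- Xander (knave) says "Henry tells the truth" - this is FALSE (a lie) because Henry is a knave.
- Henry (knave) says "Either Paul or Henry is a knight, but not both" - this is FALSE (a lie) because Paul is a knave and Henry is a knave.
- Victor (knave) says "Henry tells the truth" - this is FALSE (a lie) because Henry is a knave.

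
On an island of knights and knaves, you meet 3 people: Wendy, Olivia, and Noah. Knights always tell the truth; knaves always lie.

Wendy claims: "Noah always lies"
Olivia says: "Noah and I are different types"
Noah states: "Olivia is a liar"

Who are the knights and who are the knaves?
Wendy is a knight.
Olivia is a knight.
Noah is a knave.

Verification:
- Wendy (knight) says "Noah always lies" - this is TRUE because Noah is a knave.
- Olivia (knight) says "Noah and I are different types" - this is TRUE because Olivia is a knight and Noah is a knave.
- Noah (knave) says "Olivia is a liar" - this is FALSE (a lie) because Olivia is a knight.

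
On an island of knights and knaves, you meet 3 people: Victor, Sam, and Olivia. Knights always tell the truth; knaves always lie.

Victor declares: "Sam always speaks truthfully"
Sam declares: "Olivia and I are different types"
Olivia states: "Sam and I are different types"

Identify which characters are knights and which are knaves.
Victor is a knave.
Sam is a knave.
Olivia is a knave.

Verification:
- Victor (knave) says "Sam always speaks truthfully" - this is FALSE (a lie) because Sam is a knave.
- Sam (knave) says "Olivia and I are different types" - this is FALSE (a lie) because Sam is a knave and Olivia is a knave.
- Olivia (knave) says "Sam and I are different types" - this is FALSE (a lie) because Olivia is a knave and Sam is a knave.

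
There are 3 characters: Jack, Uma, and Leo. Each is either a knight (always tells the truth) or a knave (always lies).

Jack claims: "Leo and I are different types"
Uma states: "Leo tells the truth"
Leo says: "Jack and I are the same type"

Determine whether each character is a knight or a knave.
Jack is a knight.
Uma is a knave.
Leo is a knave.

Verification:
- Jack (knight) says "Leo and I are different types" - this is TRUE because Jack is a knight and Leo is a knave.
- Uma (knave) says "Leo tells the truth" - this is FALSE (a lie) because Leo is a knave.
- Leo (knave) says "Jack and I are the same type" - this is FALSE (a lie) because Leo is a knave and Jack is a knight.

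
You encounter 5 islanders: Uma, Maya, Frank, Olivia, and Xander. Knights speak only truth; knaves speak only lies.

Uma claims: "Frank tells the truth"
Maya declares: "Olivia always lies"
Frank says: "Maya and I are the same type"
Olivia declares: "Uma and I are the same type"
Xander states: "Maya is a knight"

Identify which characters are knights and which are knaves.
Uma is a knight.
Maya is a knight.
Frank is a knight.
Olivia is a knave.
Xander is a knight.

Verification:
- Uma (knight) says "Frank tells the truth" - this is TRUE because Frank is a knight.
- Maya (knight) says "Olivia always lies" - this is TRUE because Olivia is a knave.
- Frank (knight) says "Maya and I are the same type" - this is TRUE because Frank is a knight and Maya is a knight.
- Olivia (knave) says "Uma and I are the same type" - this is FALSE (a lie) because Olivia is a knave and Uma is a knight.
- Xander (knight) says "Maya is a knight" - this is TRUE because Maya is a knight.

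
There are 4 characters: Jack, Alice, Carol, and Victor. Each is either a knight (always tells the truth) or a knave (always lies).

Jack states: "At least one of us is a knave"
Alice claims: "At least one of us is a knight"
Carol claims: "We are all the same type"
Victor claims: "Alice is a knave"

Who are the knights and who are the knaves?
Jack is a knight.
Alice is a knight.
Carol is a knave.
Victor is a knave.

Verification:
- Jack (knight) says "At least one of us is a knave" - this is TRUE because Carol and Victor are knaves.
- Alice (knight) says "At least one of us is a knight" - this is TRUE because Jack and Alice are knights.
- Carol (knave) says "We are all the same type" - this is FALSE (a lie) because Jack and Alice are knights and Carol and Victor are knaves.
- Victor (knave) says "Alice is a knave" - this is FALSE (a lie) because Alice is a knight.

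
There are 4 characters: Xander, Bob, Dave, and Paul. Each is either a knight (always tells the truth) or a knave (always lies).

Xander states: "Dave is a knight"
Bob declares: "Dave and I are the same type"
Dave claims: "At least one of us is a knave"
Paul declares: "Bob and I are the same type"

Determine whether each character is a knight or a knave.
Xander is a knight.
Bob is a knight.
Dave is a knight.
Paul is a knave.

Verification:
- Xander (knight) says "Dave is a knight" - this is TRUE because Dave is a knight.
- Bob (knight) says "Dave and I are the same type" - this is TRUE because Bob is a knight and Dave is a knight.
- Dave (knight) says "At least one of us is a knave" - this is TRUE because Paul is a knave.
- Paul (knave) says "Bob and I are the same type" - this is FALSE (a lie) because Paul is a knave and Bob is a knight.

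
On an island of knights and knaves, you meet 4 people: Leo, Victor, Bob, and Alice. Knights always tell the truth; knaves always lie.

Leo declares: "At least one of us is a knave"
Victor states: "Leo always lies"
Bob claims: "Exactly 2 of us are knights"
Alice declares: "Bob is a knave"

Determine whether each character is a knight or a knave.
Leo is a knight.
Victor is a knave.
Bob is a knight.
Alice is a knave.

Verification:
- Leo (knight) says "At least one of us is a knave" - this is TRUE because Victor and Alice are knaves.
- Victor (knave) says "Leo always lies" - this is FALSE (a lie) because Leo is a knight.
- Bob (knight) says "Exactly 2 of us are knights" - this is TRUE because there are 2 knights.
- Alice (knave) says "Bob is a knave" - this is FALSE (a lie) because Bob is a knight.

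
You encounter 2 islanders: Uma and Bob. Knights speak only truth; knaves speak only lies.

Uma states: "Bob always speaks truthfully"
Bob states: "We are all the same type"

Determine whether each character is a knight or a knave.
Uma is a knight.
Bob is a knight.

Verification:
- Uma (knight) says "Bob always speaks truthfully" - this is TRUE because Bob is a knight.
- Bob (knight) says "We are all the same type" - this is TRUE because Uma and Bob are knights.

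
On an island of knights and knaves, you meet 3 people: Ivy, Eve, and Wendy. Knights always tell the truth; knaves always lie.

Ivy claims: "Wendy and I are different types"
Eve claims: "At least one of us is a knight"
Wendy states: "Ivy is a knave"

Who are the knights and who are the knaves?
Ivy is a knight.
Eve is a knight.
Wendy is a knave.

Verification:
- Ivy (knight) says "Wendy and I are different types" - this is TRUE because Ivy is a knight and Wendy is a knave.
- Eve (knight) says "At least one of us is a knight" - this is TRUE because Ivy and Eve are knights.
- Wendy (knave) says "Ivy is a knave" - this is FALSE (a lie) because Ivy is a knight.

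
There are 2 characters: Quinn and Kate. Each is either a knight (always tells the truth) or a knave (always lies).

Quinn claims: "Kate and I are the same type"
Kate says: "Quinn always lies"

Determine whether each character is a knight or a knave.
Quinn is a knave.
Kate is a knight.

Verification:
- Quinn (knave) says "Kate and I are the same type" - this is FALSE (a lie) because Quinn is a knave and Kate is a knight.
- Kate (knight) says "Quinn always lies" - this is TRUE because Quinn is a knave.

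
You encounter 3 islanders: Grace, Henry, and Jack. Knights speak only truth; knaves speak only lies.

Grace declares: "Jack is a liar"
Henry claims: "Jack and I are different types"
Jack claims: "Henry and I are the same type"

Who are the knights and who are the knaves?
Grace is a knight.
Henry is a knight.
Jack is a knave.

Verification:
- Grace (knight) says "Jack is a liar" - this is TRUE because Jack is a knave.
- Henry (knight) says "Jack and I are different types" - this is TRUE because Henry is a knight and Jack is a knave.
- Jack (knave) says "Henry and I are the same type" - this is FALSE (a lie) because Jack is a knave and Henry is a knight.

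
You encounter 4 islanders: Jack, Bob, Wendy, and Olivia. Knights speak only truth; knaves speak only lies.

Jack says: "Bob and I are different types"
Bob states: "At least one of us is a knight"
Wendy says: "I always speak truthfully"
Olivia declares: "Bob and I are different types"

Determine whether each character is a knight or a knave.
Jack is a knave.
Bob is a knave.
Wendy is a knave.
Olivia is a knave.

Verification:
- Jack (knave) says "Bob and I are different types" - this is FALSE (a lie) because Jack is a knave and Bob is a knave.
- Bob (knave) says "At least one of us is a knight" - this is FALSE (a lie) because no one is a knight.
- Wendy (knave) says "I always speak truthfully" - this is FALSE (a lie) because Wendy is a knave.
- Olivia (knave) says "Bob and I are different types" - this is FALSE (a lie) because Olivia is a knave and Bob is a knave.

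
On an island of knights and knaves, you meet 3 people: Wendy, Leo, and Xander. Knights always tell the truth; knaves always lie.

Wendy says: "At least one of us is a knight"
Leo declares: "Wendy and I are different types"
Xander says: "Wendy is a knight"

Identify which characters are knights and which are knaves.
Wendy is a knave.
Leo is a knave.
Xander is a knave.

Verification:
- Wendy (knave) says "At least one of us is a knight" - this is FALSE (a lie) because no one is a knight.
- Leo (knave) says "Wendy and I are different types" - this is FALSE (a lie) because Leo is a knave and Wendy is a knave.
- Xander (knave) says "Wendy is a knight" - this is FALSE (a lie) because Wendy is a knave.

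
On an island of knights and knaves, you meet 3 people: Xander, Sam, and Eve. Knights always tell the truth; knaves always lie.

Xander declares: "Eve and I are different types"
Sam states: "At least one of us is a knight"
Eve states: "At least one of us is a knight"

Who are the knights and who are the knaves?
Xander is a knave.
Sam is a knave.
Eve is a knave.

Verification:
- Xander (knave) says "Eve and I are different types" - this is FALSE (a lie) because Xander is a knave and Eve is a knave.
- Sam (knave) says "At least one of us is a knight" - this is FALSE (a lie) because no one is a knight.
- Eve (knave) says "At least one of us is a knight" - this is FALSE (a lie) because no one is a knight.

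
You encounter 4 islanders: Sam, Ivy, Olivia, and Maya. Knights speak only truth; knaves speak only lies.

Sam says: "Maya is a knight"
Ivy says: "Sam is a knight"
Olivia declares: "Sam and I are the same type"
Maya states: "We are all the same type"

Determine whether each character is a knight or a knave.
Sam is a knight.
Ivy is a knight.
Olivia is a knight.
Maya is a knight.

Verification:
- Sam (knight) says "Maya is a knight" - this is TRUE because Maya is a knight.
- Ivy (knight) says "Sam is a knight" - this is TRUE because Sam is a knight.
- Olivia (knight) says "Sam and I are the same type" - this is TRUE because Olivia is a knight and Sam is a knight.
- Maya (knight) says "We are all the same type" - this is TRUE because Sam, Ivy, Olivia, and Maya are knights.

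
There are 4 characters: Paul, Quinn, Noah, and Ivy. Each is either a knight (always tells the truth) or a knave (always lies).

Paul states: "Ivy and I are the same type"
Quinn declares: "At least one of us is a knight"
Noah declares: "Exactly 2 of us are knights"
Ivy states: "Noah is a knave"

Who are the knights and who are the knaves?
Paul is a knight.
Quinn is a knight.
Noah is a knave.
Ivy is a knight.

Verification:
- Paul (knight) says "Ivy and I are the same type" - this is TRUE because Paul is a knight and Ivy is a knight.
- Quinn (knight) says "At least one of us is a knight" - this is TRUE because Paul, Quinn, and Ivy are knights.
- Noah (knave) says "Exactly 2 of us are knights" - this is FALSE (a lie) because there are 3 knights.
- Ivy (knight) says "Noah is a knave" - this is TRUE because Noah is a knave.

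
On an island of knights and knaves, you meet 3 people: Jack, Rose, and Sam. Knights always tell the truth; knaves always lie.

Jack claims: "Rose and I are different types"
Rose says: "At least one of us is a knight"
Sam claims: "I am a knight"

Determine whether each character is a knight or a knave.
Jack is a knave.
Rose is a knave.
Sam is a knave.

Verification:
- Jack (knave) says "Rose and I are different types" - this is FALSE (a lie) because Jack is a knave and Rose is a knave.
- Rose (knave) says "At least one of us is a knight" - this is FALSE (a lie) because no one is a knight.
- Sam (knave) says "I am a knight" - this is FALSE (a lie) because Sam is a knave.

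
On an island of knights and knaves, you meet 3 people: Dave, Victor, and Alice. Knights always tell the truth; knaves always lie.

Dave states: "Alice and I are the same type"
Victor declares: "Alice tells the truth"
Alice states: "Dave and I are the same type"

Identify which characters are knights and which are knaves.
Dave is a knight.
Victor is a knight.
Alice is a knight.

Verification:
- Dave (knight) says "Alice and I are the same type" - this is TRUE because Dave is a knight and Alice is a knight.
- Victor (knight) says "Alice tells the truth" - this is TRUE because Alice is a knight.
- Alice (knight) says "Dave and I are the same type" - this is TRUE because Alice is a knight and Dave is a knight.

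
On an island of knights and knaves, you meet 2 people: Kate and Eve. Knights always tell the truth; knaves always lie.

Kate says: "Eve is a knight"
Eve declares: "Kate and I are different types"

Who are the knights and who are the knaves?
Kate is a knave.
Eve is a knave.

Verification:
- Kate (knave) says "Eve is a knight" - this is FALSE (a lie) because Eve is a knave.
- Eve (knave) says "Kate and I are different types" - this is FALSE (a lie) because Eve is a knave and Kate is a knave.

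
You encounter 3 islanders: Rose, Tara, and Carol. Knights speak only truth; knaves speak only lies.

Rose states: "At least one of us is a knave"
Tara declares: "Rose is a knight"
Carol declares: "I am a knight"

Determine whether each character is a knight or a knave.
Rose is a knight.
Tara is a knight.
Carol is a knave.

Verification:
- Rose (knight) says "At least one of us is a knave" - this is TRUE because Carol is a knave.
- Tara (knight) says "Rose is a knight" - this is TRUE because Rose is a knight.
- Carol (knave) says "I am a knight" - this is FALSE (a lie) because Carol is a knave.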